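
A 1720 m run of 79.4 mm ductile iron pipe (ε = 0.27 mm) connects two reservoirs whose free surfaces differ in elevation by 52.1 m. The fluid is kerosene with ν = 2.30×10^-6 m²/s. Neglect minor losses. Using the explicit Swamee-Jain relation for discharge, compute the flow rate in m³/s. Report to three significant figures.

Swamee-Jain (Type II): Q = -0.965·√(gD⁵h_f/L)·ln[ε/(3.7D) + √(3.17ν²L/(gD³h_f))]
√(gD⁵h_f/L) = √(9.81·0.0794⁵·52.1/1720) = 9.684×10^-4
ε/(3.7D) = 9.19×10^-4; √(3.17ν²L/(gD³h_f)) = 3.36×10^-4
Q = -0.965·9.684×10^-4·ln(0.001255) = 0.006243 m³/s
Check: V = 1.26 m/s, Re = 4.35×10^4, f = 0.03003, h_f = 52.7 m ≈ 52.1 m ✓

Q ≈ 0.00624 m³/s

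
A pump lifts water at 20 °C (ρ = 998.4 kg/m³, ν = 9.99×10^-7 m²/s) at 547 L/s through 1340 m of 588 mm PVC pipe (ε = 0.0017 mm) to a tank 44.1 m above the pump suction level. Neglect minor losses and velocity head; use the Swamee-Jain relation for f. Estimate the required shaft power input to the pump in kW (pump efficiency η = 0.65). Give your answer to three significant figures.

V = 4Q/(πD²) = 2.014 m/s; Re = 1.19×10^6; ε/D = 2.89×10^-6; f = 0.01136
h_f = f(L/D)V²/2g = 5.355 m
Total head H = z + h_f = 44.1 + 5.355 = 49.46 m
P_hyd = ρgQH = 998.4·9.81·0.547·49.46 = 265.0 kW
P_shaft = P_hyd/η = 265.0/0.65 = 407.6 kW

P_shaft ≈ 408 kW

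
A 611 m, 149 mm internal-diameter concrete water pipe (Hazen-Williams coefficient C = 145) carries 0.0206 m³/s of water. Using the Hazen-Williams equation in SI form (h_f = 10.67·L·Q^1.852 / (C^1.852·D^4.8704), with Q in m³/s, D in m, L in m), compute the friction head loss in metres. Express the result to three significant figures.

h_f ≈ 5.19 m

h_f = 10.67·611·0.0206^1.852 / (145^1.852·0.149^4.8704) = 5.195 m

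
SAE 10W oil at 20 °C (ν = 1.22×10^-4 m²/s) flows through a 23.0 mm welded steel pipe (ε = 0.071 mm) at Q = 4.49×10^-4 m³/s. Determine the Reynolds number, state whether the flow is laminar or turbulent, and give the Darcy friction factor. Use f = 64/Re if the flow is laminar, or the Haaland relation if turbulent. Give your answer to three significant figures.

Re ≈ 204; laminar; f = 64/Re ≈ 0.314

V = 4Q/(πD²) = 1.081 m/s
Re = VD/ν = 1.081·0.0230/1.22×10^-4 = 204
Re < 2300 → laminar → f = 64/Re = 0.3141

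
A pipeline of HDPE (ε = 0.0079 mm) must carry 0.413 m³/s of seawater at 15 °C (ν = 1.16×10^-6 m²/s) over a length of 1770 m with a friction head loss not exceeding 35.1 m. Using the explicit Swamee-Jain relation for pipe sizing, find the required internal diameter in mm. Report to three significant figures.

D ≈ 387 mm

Swamee-Jain (Type III): D = 0.66·[ε^1.25·(LQ²/(gh_f))^4.75 + ν·Q^9.4·(L/(gh_f))^5.2]^0.04
LQ²/(gh_f) = 0.8768; L/(gh_f) = 5.140
Term 1 = ε^1.25·(…)^4.75 = 2.24×10^-7; Term 2 = ν·Q^9.4·(…)^5.2 = 1.42×10^-6
D = 0.66·(2.24×10^-7 + 1.42×10^-6)^0.04 = 0.3874 m = 387 mm
Check: V = 3.50 m/s, Re = 1.17×10^6, f = 0.01184, h_f = 33.8 m ≈ 35.1 m ✓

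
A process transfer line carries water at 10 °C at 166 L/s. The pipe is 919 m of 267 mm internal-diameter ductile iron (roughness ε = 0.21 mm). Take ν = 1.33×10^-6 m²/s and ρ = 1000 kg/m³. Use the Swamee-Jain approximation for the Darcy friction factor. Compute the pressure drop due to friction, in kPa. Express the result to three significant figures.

Δp ≈ 291 kPa

V = 4Q/(πD²) = 4·0.166/(π·0.267²) = 2.965 m/s
Re = VD/ν = 2.965·0.267/1.33×10^-6 = 5.95×10^5 → turbulent
ε/D = 0.21/267 = 7.87×10^-4
Swamee-Jain: f = 0.01925
h_f = f(L/D)V²/(2g) = 0.01925·(919/0.267)·2.965²/(2·9.81) = 29.68 m
Δp = ρg·h_f = 1000·9.81·29.68 = 291.2 kPa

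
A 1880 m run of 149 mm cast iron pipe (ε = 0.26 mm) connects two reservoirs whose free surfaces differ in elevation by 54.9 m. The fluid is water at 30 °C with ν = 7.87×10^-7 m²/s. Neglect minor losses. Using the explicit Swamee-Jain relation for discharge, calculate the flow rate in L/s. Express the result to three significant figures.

Q ≈ 33.5 L/s

Swamee-Jain (Type II): Q = -0.965·√(gD⁵h_f/L)·ln[ε/(3.7D) + √(3.17ν²L/(gD³h_f))]
√(gD⁵h_f/L) = √(9.81·0.149⁵·54.9/1880) = 0.004587
ε/(3.7D) = 4.72×10^-4; √(3.17ν²L/(gD³h_f)) = 4.55×10^-5
Q = -0.965·0.004587·ln(5.171×10^-4) = 0.03349 m³/s
Check: V = 1.92 m/s, Re = 3.64×10^5, f = 0.02328, h_f = 55.2 m ≈ 54.9 m ✓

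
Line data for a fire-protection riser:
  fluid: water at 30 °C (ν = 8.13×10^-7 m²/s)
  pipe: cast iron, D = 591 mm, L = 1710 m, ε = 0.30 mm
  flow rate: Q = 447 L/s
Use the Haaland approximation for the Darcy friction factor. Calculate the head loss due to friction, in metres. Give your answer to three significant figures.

V = 4Q/(πD²) = 4·0.447/(π·0.591²) = 1.629 m/s
Re = VD/ν = 1.629·0.591/8.13×10^-7 = 1.18×10^6 → turbulent
ε/D = 0.30/591 = 5.08×10^-4
Haaland: f = 0.01716
h_f = f(L/D)V²/(2g) = 0.01716·(1710/0.591)·1.629²/(2·9.81) = 6.719 m

h_f ≈ 6.72 m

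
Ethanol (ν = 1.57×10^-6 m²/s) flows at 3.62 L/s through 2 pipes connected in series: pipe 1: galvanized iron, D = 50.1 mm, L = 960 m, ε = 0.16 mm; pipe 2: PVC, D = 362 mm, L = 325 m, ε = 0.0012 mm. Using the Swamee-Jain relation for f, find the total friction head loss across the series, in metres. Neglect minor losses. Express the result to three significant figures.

Pipe 1: V = 1.836 m/s, Re = 5.86×10^4, ε/D = 0.00319, f = 0.02899, h_1 = f(L/D)V²/2g = 95.46 m
Pipe 2: V = 0.03517 m/s, Re = 8110, ε/D = 3.31×10^-6, f = 0.03284, h_2 = f(L/D)V²/2g = 0.001859 m
Series → Q common, losses add: H = Σh = 95.46 m

H ≈ 95.5 m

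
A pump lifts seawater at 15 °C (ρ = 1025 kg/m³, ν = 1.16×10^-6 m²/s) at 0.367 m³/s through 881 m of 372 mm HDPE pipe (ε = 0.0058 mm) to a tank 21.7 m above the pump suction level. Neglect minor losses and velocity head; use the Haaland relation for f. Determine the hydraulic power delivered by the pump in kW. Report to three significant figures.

P_hyd ≈ 140 kW

V = 4Q/(πD²) = 3.377 m/s; Re = 1.08×10^6; ε/D = 1.56×10^-5; f = 0.01174
h_f = f(L/D)V²/2g = 16.16 m
Total head H = z + h_f = 21.7 + 16.16 = 37.86 m
P_hyd = ρgQH = 1025·9.81·0.367·37.86 = 139.7 kW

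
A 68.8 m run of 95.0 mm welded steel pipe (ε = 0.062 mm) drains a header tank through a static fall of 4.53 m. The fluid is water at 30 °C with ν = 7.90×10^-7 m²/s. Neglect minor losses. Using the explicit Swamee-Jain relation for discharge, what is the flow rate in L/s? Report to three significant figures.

Q ≈ 18.0 L/s

Swamee-Jain (Type II): Q = -0.965·√(gD⁵h_f/L)·ln[ε/(3.7D) + √(3.17ν²L/(gD³h_f))]
√(gD⁵h_f/L) = √(9.81·0.0950⁵·4.53/68.8) = 0.002236
ε/(3.7D) = 1.76×10^-4; √(3.17ν²L/(gD³h_f)) = 5.98×10^-5
Q = -0.965·0.002236·ln(2.362×10^-4) = 0.01802 m³/s
Check: V = 2.54 m/s, Re = 3.06×10^5, f = 0.01913, h_f = 4.56 m ≈ 4.53 m ✓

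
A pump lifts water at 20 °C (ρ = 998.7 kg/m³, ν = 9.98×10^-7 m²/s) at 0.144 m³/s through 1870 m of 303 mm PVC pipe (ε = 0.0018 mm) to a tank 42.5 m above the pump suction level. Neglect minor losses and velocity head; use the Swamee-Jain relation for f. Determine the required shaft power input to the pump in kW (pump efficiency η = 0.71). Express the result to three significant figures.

V = 4Q/(πD²) = 1.997 m/s; Re = 6.06×10^5; ε/D = 5.94×10^-6; f = 0.01276
h_f = f(L/D)V²/2g = 16.01 m
Total head H = z + h_f = 42.5 + 16.01 = 58.51 m
P_hyd = ρgQH = 998.7·9.81·0.144·58.51 = 82.54 kW
P_shaft = P_hyd/η = 82.54/0.71 = 116.3 kW

P_shaft ≈ 116 kW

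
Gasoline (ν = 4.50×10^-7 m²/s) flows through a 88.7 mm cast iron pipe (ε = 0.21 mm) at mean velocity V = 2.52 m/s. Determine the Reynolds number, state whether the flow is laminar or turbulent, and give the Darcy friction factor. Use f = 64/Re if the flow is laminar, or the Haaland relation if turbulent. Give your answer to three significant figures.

Re = VD/ν = 2.520·0.0887/4.50×10^-7 = 4.97×10^5
Re > 4000 → turbulent; ε/D = 0.00237
Haaland: f = 0.02485

Re ≈ 4.97×10^5; turbulent; f ≈ 0.0248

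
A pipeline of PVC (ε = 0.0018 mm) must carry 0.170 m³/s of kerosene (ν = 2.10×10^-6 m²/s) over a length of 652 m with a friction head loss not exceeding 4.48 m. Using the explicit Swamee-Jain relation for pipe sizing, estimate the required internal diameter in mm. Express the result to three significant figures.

Swamee-Jain (Type III): D = 0.66·[ε^1.25·(LQ²/(gh_f))^4.75 + ν·Q^9.4·(L/(gh_f))^5.2]^0.04
LQ²/(gh_f) = 0.4287; L/(gh_f) = 14.84
Term 1 = ε^1.25·(…)^4.75 = 1.18×10^-9; Term 2 = ν·Q^9.4·(…)^5.2 = 1.51×10^-7
D = 0.66·(1.18×10^-9 + 1.51×10^-7)^0.04 = 0.3522 m = 352 mm
Check: V = 1.74 m/s, Re = 2.93×10^5, f = 0.01450, h_f = 4.16 m ≈ 4.48 m ✓

D ≈ 352 mm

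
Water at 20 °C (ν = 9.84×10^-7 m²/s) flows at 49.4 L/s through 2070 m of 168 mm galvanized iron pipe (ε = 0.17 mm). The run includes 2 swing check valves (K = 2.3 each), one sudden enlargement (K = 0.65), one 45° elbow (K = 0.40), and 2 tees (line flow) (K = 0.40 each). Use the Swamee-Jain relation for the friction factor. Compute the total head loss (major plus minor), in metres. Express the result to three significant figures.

V = 4Q/(πD²) = 2.229 m/s; V²/2g = 0.2531 m
Re = 3.80×10^5, ε/D = 0.00101 → f = 0.02059 (Swamee-Jain)
Major: h_f = f(L/D)·V²/2g = 0.02059·12321·0.2531 = 64.23 m
Minor: ΣK = 6.45; h_m = ΣK·V²/2g = 1.633 m
Total H_L = 64.23 + 1.633 = 65.87 m

H_L ≈ 65.9 m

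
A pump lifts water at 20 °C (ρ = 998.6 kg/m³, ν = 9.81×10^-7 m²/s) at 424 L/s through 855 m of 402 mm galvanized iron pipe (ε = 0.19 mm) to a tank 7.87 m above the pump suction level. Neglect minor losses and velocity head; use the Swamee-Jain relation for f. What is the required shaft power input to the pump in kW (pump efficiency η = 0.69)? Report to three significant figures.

V = 4Q/(πD²) = 3.341 m/s; Re = 1.37×10^6; ε/D = 4.73×10^-4; f = 0.01697
h_f = f(L/D)V²/2g = 20.52 m
Total head H = z + h_f = 7.87 + 20.52 = 28.39 m
P_hyd = ρgQH = 998.6·9.81·0.424·28.39 = 117.9 kW
P_shaft = P_hyd/η = 117.9/0.69 = 170.9 kW

P_shaft ≈ 171 kW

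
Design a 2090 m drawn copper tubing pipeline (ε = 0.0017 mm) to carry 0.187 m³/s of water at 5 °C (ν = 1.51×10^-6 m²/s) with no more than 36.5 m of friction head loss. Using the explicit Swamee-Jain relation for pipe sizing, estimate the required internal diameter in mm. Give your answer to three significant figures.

Swamee-Jain (Type III): D = 0.66·[ε^1.25·(LQ²/(gh_f))^4.75 + ν·Q^9.4·(L/(gh_f))^5.2]^0.04
LQ²/(gh_f) = 0.2041; L/(gh_f) = 5.837
Term 1 = ε^1.25·(…)^4.75 = 3.24×10^-11; Term 2 = ν·Q^9.4·(…)^5.2 = 2.08×10^-9
D = 0.66·(3.24×10^-11 + 2.08×10^-9)^0.04 = 0.2969 m = 297 mm
Check: V = 2.70 m/s, Re = 5.31×10^5, f = 0.01305, h_f = 34.2 m ≈ 36.5 m ✓

D ≈ 297 mm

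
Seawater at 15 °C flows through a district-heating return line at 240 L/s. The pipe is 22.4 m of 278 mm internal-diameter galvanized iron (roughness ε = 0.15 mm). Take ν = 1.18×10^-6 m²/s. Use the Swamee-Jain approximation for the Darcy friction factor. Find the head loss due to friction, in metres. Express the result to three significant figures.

h_f ≈ 1.13 m

V = 4Q/(πD²) = 4·0.240/(π·0.278²) = 3.954 m/s
Re = VD/ν = 3.954·0.278/1.18×10^-6 = 9.32×10^5 → turbulent
ε/D = 0.15/278 = 5.40×10^-4
Swamee-Jain: f = 0.01760
h_f = f(L/D)V²/(2g) = 0.01760·(22.4/0.278)·3.954²/(2·9.81) = 1.130 m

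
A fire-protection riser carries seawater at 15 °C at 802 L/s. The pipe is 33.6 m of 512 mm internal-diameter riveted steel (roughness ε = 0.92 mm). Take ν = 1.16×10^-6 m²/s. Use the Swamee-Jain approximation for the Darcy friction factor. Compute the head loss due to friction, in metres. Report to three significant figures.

h_f ≈ 1.16 m

V = 4Q/(πD²) = 4·0.802/(π·0.512²) = 3.895 m/s
Re = VD/ν = 3.895·0.512/1.16×10^-6 = 1.72×10^6 → turbulent
ε/D = 0.92/512 = 0.00180
Swamee-Jain: f = 0.02294
h_f = f(L/D)V²/(2g) = 0.02294·(33.6/0.512)·3.895²/(2·9.81) = 1.164 m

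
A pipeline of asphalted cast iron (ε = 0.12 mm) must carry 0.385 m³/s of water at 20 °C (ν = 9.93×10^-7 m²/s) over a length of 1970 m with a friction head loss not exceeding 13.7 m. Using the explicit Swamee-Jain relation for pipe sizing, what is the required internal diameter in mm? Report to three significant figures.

D ≈ 492 mm

Swamee-Jain (Type III): D = 0.66·[ε^1.25·(LQ²/(gh_f))^4.75 + ν·Q^9.4·(L/(gh_f))^5.2]^0.04
LQ²/(gh_f) = 2.173; L/(gh_f) = 14.66
Term 1 = ε^1.25·(…)^4.75 = 5.01×10^-4; Term 2 = ν·Q^9.4·(…)^5.2 = 1.46×10^-4
D = 0.66·(5.01×10^-4 + 1.46×10^-4)^0.04 = 0.4920 m = 492 mm
Check: V = 2.03 m/s, Re = 1.00×10^6, f = 0.01523, h_f = 12.7 m ≈ 13.7 m ✓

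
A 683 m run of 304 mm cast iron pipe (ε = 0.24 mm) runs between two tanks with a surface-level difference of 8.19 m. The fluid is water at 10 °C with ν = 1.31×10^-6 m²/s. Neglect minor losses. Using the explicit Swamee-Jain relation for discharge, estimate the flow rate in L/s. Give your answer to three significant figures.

Swamee-Jain (Type II): Q = -0.965·√(gD⁵h_f/L)·ln[ε/(3.7D) + √(3.17ν²L/(gD³h_f))]
√(gD⁵h_f/L) = √(9.81·0.304⁵·8.19/683) = 0.01748
ε/(3.7D) = 2.13×10^-4; √(3.17ν²L/(gD³h_f)) = 4.06×10^-5
Q = -0.965·0.01748·ln(2.539×10^-4) = 0.1396 m³/s
Check: V = 1.92 m/s, Re = 4.46×10^5, f = 0.01946, h_f = 8.25 m ≈ 8.19 m ✓

Q ≈ 140 L/s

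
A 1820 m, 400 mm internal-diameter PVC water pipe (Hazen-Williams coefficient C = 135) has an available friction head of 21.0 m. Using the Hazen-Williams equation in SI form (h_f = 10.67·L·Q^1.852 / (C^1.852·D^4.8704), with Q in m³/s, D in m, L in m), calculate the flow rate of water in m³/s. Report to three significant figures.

Q ≈ 0.304 m³/s

Rearranging: Q = [h_f·C^1.852·D^4.8704 / (10.67·L)]^(1/1.852)
Q = [21.0·135^1.852·0.400^4.8704 / (10.67·1820)]^0.540 = 0.3036 m³/s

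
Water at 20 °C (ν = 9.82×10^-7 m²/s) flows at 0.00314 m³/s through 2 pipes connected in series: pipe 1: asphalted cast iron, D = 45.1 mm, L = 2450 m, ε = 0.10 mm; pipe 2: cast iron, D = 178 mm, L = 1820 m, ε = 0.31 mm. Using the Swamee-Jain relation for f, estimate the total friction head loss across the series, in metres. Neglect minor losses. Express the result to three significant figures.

H ≈ 279 m

Pipe 1: V = 1.966 m/s, Re = 9.03×10^4, ε/D = 0.00222, f = 0.02605, h_1 = f(L/D)V²/2g = 278.7 m
Pipe 2: V = 0.1262 m/s, Re = 2.29×10^4, ε/D = 0.00174, f = 0.02898, h_2 = f(L/D)V²/2g = 0.2404 m
Series → Q common, losses add: H = Σh = 278.9 m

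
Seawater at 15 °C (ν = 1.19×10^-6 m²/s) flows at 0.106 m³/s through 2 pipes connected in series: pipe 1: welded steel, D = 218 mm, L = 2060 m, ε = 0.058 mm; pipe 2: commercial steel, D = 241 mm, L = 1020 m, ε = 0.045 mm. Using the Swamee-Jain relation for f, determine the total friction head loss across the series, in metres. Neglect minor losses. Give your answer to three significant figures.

H ≈ 80.4 m

Pipe 1: V = 2.840 m/s, Re = 5.20×10^5, ε/D = 2.66×10^-4, f = 0.01605, h_1 = f(L/D)V²/2g = 62.34 m
Pipe 2: V = 2.324 m/s, Re = 4.71×10^5, ε/D = 1.87×10^-4, f = 0.01547, h_2 = f(L/D)V²/2g = 18.02 m
Series → Q common, losses add: H = Σh = 80.36 m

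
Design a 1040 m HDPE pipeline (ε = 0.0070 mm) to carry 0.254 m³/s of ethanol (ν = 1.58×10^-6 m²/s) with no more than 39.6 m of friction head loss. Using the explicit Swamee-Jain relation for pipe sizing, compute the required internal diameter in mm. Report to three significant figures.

D ≈ 285 mm

Swamee-Jain (Type III): D = 0.66·[ε^1.25·(LQ²/(gh_f))^4.75 + ν·Q^9.4·(L/(gh_f))^5.2]^0.04
LQ²/(gh_f) = 0.1727; L/(gh_f) = 2.677
Term 1 = ε^1.25·(…)^4.75 = 8.58×10^-11; Term 2 = ν·Q^9.4·(…)^5.2 = 6.73×10^-10
D = 0.66·(8.58×10^-11 + 6.73×10^-10)^0.04 = 0.2849 m = 285 mm
Check: V = 3.98 m/s, Re = 7.18×10^5, f = 0.01276, h_f = 37.7 m ≈ 39.6 m ✓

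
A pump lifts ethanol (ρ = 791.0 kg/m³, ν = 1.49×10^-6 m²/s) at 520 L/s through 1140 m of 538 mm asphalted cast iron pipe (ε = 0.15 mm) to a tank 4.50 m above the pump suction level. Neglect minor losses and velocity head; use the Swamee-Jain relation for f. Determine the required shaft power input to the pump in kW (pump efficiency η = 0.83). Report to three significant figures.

P_shaft ≈ 65.0 kW

V = 4Q/(πD²) = 2.287 m/s; Re = 8.26×10^5; ε/D = 2.79×10^-4; f = 0.01571
h_f = f(L/D)V²/2g = 8.877 m
Total head H = z + h_f = 4.50 + 8.877 = 13.38 m
P_hyd = ρgQH = 791.0·9.81·0.520·13.38 = 53.98 kW
P_shaft = P_hyd/η = 53.98/0.83 = 65.03 kW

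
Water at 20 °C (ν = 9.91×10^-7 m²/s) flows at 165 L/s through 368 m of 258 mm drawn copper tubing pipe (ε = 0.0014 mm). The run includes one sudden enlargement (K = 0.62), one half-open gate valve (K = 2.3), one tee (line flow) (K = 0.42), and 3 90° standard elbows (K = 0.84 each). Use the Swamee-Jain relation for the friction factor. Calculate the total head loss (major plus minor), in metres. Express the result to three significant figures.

H_L ≈ 11.8 m

V = 4Q/(πD²) = 3.156 m/s; V²/2g = 0.5077 m
Re = 8.22×10^5, ε/D = 5.43×10^-6 → f = 0.01212 (Swamee-Jain)
Major: h_f = f(L/D)·V²/2g = 0.01212·1426·0.5077 = 8.777 m
Minor: ΣK = 5.86; h_m = ΣK·V²/2g = 2.975 m
Total H_L = 8.777 + 2.975 = 11.75 m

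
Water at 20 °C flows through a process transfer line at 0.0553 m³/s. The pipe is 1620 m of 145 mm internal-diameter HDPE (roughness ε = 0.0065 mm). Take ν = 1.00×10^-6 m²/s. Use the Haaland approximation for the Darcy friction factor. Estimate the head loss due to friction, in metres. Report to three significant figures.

V = 4Q/(πD²) = 4·0.0553/(π·0.145²) = 3.349 m/s
Re = VD/ν = 3.349·0.145/1.00×10^-6 = 4.86×10^5 → turbulent
ε/D = 0.0065/145 = 4.48×10^-5
Haaland: f = 0.01367
h_f = f(L/D)V²/(2g) = 0.01367·(1620/0.145)·3.349²/(2·9.81) = 87.28 m

h_f ≈ 87.3 m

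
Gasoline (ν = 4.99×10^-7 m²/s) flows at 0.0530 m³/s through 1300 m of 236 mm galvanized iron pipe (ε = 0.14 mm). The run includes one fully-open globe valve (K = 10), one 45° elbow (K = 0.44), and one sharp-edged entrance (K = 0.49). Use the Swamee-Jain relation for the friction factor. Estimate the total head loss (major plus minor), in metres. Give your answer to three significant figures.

H_L ≈ 8.33 m

V = 4Q/(πD²) = 1.212 m/s; V²/2g = 0.07482 m
Re = 5.73×10^5, ε/D = 5.93×10^-4 → f = 0.01823 (Swamee-Jain)
Major: h_f = f(L/D)·V²/2g = 0.01823·5508·0.07482 = 7.513 m
Minor: ΣK = 10.9; h_m = ΣK·V²/2g = 0.8178 m
Total H_L = 7.513 + 0.8178 = 8.331 m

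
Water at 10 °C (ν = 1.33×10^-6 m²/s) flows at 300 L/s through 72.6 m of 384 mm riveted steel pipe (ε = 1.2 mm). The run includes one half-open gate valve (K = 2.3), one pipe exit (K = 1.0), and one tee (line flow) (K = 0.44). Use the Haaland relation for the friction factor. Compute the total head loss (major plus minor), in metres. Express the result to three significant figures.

H_L ≈ 3.00 m

V = 4Q/(πD²) = 2.590 m/s; V²/2g = 0.3420 m
Re = 7.48×10^5, ε/D = 0.00312 → f = 0.02668 (Haaland)
Major: h_f = f(L/D)·V²/2g = 0.02668·189.1·0.3420 = 1.725 m
Minor: ΣK = 3.74; h_m = ΣK·V²/2g = 1.279 m
Total H_L = 1.725 + 1.279 = 3.004 m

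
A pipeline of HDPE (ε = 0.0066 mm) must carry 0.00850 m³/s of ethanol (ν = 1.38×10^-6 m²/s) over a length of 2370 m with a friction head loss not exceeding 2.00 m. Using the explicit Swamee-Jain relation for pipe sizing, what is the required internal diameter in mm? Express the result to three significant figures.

D ≈ 174 mm

Swamee-Jain (Type III): D = 0.66·[ε^1.25·(LQ²/(gh_f))^4.75 + ν·Q^9.4·(L/(gh_f))^5.2]^0.04
LQ²/(gh_f) = 0.008727; L/(gh_f) = 120.8
Term 1 = ε^1.25·(…)^4.75 = 5.54×10^-17; Term 2 = ν·Q^9.4·(…)^5.2 = 3.18×10^-15
D = 0.66·(5.54×10^-17 + 3.18×10^-15)^0.04 = 0.1738 m = 174 mm
Check: V = 0.358 m/s, Re = 4.51×10^4, f = 0.02140, h_f = 1.91 m ≈ 2.00 m ✓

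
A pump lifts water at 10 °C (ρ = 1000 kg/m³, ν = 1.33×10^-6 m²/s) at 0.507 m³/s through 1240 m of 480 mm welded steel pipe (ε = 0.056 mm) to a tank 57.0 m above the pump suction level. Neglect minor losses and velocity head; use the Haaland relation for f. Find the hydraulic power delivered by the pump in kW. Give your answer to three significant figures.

P_hyd ≈ 353 kW

V = 4Q/(πD²) = 2.802 m/s; Re = 1.01×10^6; ε/D = 1.17×10^-4; f = 0.01355
h_f = f(L/D)V²/2g = 14.01 m
Total head H = z + h_f = 57.0 + 14.01 = 71.01 m
P_hyd = ρgQH = 1000·9.81·0.507·71.01 = 353.2 kW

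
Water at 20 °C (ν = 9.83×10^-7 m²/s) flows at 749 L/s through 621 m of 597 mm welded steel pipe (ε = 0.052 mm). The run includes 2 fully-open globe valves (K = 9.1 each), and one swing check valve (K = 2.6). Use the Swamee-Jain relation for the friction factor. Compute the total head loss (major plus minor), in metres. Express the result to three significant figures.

H_L ≈ 12.5 m

V = 4Q/(πD²) = 2.676 m/s; V²/2g = 0.3649 m
Re = 1.63×10^6, ε/D = 8.71×10^-5 → f = 0.01282 (Swamee-Jain)
Major: h_f = f(L/D)·V²/2g = 0.01282·1040·0.3649 = 4.864 m
Minor: ΣK = 20.8; h_m = ΣK·V²/2g = 7.590 m
Total H_L = 4.864 + 7.590 = 12.45 m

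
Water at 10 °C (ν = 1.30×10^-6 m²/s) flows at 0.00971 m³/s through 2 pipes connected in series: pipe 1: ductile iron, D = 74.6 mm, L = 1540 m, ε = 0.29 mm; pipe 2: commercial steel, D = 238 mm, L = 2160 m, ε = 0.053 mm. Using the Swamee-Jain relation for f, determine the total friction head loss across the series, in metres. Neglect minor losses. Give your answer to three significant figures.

H ≈ 153 m

Pipe 1: V = 2.222 m/s, Re = 1.27×10^5, ε/D = 0.00389, f = 0.02928, h_1 = f(L/D)V²/2g = 152.0 m
Pipe 2: V = 0.2183 m/s, Re = 4.00×10^4, ε/D = 2.23×10^-4, f = 0.02263, h_2 = f(L/D)V²/2g = 0.4987 m
Series → Q common, losses add: H = Σh = 152.5 m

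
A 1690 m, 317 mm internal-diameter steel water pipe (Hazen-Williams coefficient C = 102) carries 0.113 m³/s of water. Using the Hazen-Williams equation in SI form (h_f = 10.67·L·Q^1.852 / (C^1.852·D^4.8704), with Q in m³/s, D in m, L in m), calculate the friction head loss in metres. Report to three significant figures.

h_f ≈ 16.3 m

h_f = 10.67·1690·0.113^1.852 / (102^1.852·0.317^4.8704) = 16.31 m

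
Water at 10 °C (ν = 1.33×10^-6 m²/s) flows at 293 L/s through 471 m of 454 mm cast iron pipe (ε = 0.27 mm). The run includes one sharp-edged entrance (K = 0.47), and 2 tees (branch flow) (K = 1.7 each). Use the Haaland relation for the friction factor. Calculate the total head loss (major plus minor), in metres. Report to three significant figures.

H_L ≈ 3.77 m

V = 4Q/(πD²) = 1.810 m/s; V²/2g = 0.1670 m
Re = 6.18×10^5, ε/D = 5.95×10^-4 → f = 0.01802 (Haaland)
Major: h_f = f(L/D)·V²/2g = 0.01802·1037·0.1670 = 3.121 m
Minor: ΣK = 3.87; h_m = ΣK·V²/2g = 0.6462 m
Total H_L = 3.121 + 0.6462 = 3.767 m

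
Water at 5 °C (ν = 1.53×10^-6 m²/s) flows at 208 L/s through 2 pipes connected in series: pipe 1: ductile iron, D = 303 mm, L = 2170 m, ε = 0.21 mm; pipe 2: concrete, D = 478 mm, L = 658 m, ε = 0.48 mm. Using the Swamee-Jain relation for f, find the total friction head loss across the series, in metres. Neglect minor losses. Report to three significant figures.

H ≈ 59.0 m

Pipe 1: V = 2.885 m/s, Re = 5.71×10^5, ε/D = 6.93×10^-4, f = 0.01879, h_1 = f(L/D)V²/2g = 57.07 m
Pipe 2: V = 1.159 m/s, Re = 3.62×10^5, ε/D = 0.00100, f = 0.02060, h_2 = f(L/D)V²/2g = 1.942 m
Series → Q common, losses add: H = Σh = 59.02 m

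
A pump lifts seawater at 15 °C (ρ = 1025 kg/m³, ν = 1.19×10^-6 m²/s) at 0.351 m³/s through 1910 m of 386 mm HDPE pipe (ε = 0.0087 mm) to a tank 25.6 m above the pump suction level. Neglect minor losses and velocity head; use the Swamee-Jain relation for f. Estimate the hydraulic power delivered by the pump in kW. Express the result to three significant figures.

P_hyd ≈ 188 kW

V = 4Q/(πD²) = 2.999 m/s; Re = 9.73×10^5; ε/D = 2.25×10^-5; f = 0.01218
h_f = f(L/D)V²/2g = 27.64 m
Total head H = z + h_f = 25.6 + 27.64 = 53.24 m
P_hyd = ρgQH = 1025·9.81·0.351·53.24 = 187.9 kW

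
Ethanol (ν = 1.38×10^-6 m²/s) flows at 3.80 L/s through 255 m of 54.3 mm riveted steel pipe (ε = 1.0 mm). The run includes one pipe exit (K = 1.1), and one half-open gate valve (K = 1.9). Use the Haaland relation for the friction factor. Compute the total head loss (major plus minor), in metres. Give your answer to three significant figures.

V = 4Q/(πD²) = 1.641 m/s; V²/2g = 0.1372 m
Re = 6.46×10^4, ε/D = 0.0184 → f = 0.04784 (Haaland)
Major: h_f = f(L/D)·V²/2g = 0.04784·4696·0.1372 = 30.83 m
Minor: ΣK = 3.00; h_m = ΣK·V²/2g = 0.4117 m
Total H_L = 30.83 + 0.4117 = 31.25 m

H_L ≈ 31.2 m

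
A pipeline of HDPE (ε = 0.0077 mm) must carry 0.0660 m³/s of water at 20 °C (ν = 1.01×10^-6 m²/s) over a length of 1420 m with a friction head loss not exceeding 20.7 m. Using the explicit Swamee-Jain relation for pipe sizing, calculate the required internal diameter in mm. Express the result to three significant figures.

D ≈ 206 mm

Swamee-Jain (Type III): D = 0.66·[ε^1.25·(LQ²/(gh_f))^4.75 + ν·Q^9.4·(L/(gh_f))^5.2]^0.04
LQ²/(gh_f) = 0.03046; L/(gh_f) = 6.993
Term 1 = ε^1.25·(…)^4.75 = 2.55×10^-14; Term 2 = ν·Q^9.4·(…)^5.2 = 2.00×10^-13
D = 0.66·(2.55×10^-14 + 2.00×10^-13)^0.04 = 0.2059 m = 206 mm
Check: V = 1.98 m/s, Re = 4.04×10^5, f = 0.01411, h_f = 19.5 m ≈ 20.7 m ✓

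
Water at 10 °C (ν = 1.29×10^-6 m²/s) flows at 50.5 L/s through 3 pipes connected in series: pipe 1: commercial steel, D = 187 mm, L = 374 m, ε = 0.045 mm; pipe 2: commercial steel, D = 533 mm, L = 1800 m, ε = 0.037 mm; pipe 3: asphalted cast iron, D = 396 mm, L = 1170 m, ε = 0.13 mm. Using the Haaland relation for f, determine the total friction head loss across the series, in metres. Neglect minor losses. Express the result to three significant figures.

Pipe 1: V = 1.839 m/s, Re = 2.67×10^5, ε/D = 2.41×10^-4, f = 0.01658, h_1 = f(L/D)V²/2g = 5.713 m
Pipe 2: V = 0.2263 m/s, Re = 9.35×10^4, ε/D = 6.94×10^-5, f = 0.01836, h_2 = f(L/D)V²/2g = 0.1619 m
Pipe 3: V = 0.4100 m/s, Re = 1.26×10^5, ε/D = 3.28×10^-4, f = 0.01870, h_3 = f(L/D)V²/2g = 0.4735 m
Series → Q common, losses add: H = Σh = 6.348 m

H ≈ 6.35 m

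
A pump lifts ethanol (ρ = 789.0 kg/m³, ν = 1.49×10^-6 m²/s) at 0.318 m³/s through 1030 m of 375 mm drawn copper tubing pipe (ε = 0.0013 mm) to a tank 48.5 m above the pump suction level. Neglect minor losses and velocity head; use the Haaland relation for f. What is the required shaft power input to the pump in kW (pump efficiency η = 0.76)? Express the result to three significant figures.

V = 4Q/(πD²) = 2.879 m/s; Re = 7.25×10^5; ε/D = 3.47×10^-6; f = 0.01229
h_f = f(L/D)V²/2g = 14.26 m
Total head H = z + h_f = 48.5 + 14.26 = 62.76 m
P_hyd = ρgQH = 789.0·9.81·0.318·62.76 = 154.5 kW
P_shaft = P_hyd/η = 154.5/0.76 = 203.3 kW

P_shaft ≈ 203 kW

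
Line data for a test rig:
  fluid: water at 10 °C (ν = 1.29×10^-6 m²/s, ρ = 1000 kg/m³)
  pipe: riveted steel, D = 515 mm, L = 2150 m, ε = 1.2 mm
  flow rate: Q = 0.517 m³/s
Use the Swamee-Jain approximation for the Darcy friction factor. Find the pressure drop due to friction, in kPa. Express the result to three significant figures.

Δp ≈ 317 kPa

V = 4Q/(πD²) = 4·0.517/(π·0.515²) = 2.482 m/s
Re = VD/ν = 2.482·0.515/1.29×10^-6 = 9.91×10^5 → turbulent
ε/D = 1.2/515 = 0.00233
Swamee-Jain: f = 0.02464
h_f = f(L/D)V²/(2g) = 0.02464·(2150/0.515)·2.482²/(2·9.81) = 32.30 m
Δp = ρg·h_f = 1000·9.81·32.30 = 316.8 kPa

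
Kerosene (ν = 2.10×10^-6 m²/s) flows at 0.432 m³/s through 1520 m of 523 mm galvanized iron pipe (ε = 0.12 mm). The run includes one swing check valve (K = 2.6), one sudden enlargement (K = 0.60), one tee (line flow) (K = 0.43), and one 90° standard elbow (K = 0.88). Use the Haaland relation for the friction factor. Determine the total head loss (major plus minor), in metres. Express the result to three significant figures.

V = 4Q/(πD²) = 2.011 m/s; V²/2g = 0.2061 m
Re = 5.01×10^5, ε/D = 2.29×10^-4 → f = 0.01556 (Haaland)
Major: h_f = f(L/D)·V²/2g = 0.01556·2906·0.2061 = 9.318 m
Minor: ΣK = 4.51; h_m = ΣK·V²/2g = 0.9295 m
Total H_L = 9.318 + 0.9295 = 10.25 m

H_L ≈ 10.2 m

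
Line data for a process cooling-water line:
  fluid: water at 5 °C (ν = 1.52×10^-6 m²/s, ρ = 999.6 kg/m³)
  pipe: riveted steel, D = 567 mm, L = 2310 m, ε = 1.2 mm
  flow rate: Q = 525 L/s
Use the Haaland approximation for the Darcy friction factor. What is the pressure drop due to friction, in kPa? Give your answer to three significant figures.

Δp ≈ 211 kPa

V = 4Q/(πD²) = 4·0.525/(π·0.567²) = 2.079 m/s
Re = VD/ν = 2.079·0.567/1.52×10^-6 = 7.76×10^5 → turbulent
ε/D = 1.2/567 = 0.00212
Haaland: f = 0.02403
h_f = f(L/D)V²/(2g) = 0.02403·(2310/0.567)·2.079²/(2·9.81) = 21.57 m
Δp = ρg·h_f = 999.6·9.81·21.57 = 211.5 kPa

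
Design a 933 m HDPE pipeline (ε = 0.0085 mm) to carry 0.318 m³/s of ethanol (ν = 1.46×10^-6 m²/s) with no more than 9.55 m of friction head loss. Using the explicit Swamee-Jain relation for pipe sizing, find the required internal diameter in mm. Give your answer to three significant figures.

Swamee-Jain (Type III): D = 0.66·[ε^1.25·(LQ²/(gh_f))^4.75 + ν·Q^9.4·(L/(gh_f))^5.2]^0.04
LQ²/(gh_f) = 1.007; L/(gh_f) = 9.959
Term 1 = ε^1.25·(…)^4.75 = 4.75×10^-7; Term 2 = ν·Q^9.4·(…)^5.2 = 4.76×10^-6
D = 0.66·(4.75×10^-7 + 4.76×10^-6)^0.04 = 0.4058 m = 406 mm
Check: V = 2.46 m/s, Re = 6.83×10^5, f = 0.01279, h_f = 9.06 m ≈ 9.55 m ✓

D ≈ 406 mm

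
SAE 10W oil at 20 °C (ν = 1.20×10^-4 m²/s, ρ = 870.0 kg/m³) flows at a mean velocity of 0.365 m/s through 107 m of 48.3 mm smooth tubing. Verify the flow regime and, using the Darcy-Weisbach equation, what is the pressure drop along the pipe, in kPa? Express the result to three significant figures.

Δp ≈ 55.9 kPa

Re = VD/ν = 0.365·0.04830/1.20×10^-4 = 147 → laminar (Re < 2300)
f = 64/Re = 0.4356
h_f = f(L/D)V²/(2g) = 0.4356·(107/0.04830)·0.365²/(2·9.81) = 6.553 m
Δp = ρg·h_f = 870.0·9.81·6.553 = 55.93 kPa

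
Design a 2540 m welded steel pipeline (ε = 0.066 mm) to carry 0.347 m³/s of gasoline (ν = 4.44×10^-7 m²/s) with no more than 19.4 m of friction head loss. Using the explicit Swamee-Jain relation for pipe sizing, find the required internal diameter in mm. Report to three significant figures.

Swamee-Jain (Type III): D = 0.66·[ε^1.25·(LQ²/(gh_f))^4.75 + ν·Q^9.4·(L/(gh_f))^5.2]^0.04
LQ²/(gh_f) = 1.607; L/(gh_f) = 13.35
Term 1 = ε^1.25·(…)^4.75 = 5.66×10^-5; Term 2 = ν·Q^9.4·(…)^5.2 = 1.51×10^-5
D = 0.66·(5.66×10^-5 + 1.51×10^-5)^0.04 = 0.4506 m = 451 mm
Check: V = 2.18 m/s, Re = 2.21×10^6, f = 0.01356, h_f = 18.4 m ≈ 19.4 m ✓

D ≈ 451 mm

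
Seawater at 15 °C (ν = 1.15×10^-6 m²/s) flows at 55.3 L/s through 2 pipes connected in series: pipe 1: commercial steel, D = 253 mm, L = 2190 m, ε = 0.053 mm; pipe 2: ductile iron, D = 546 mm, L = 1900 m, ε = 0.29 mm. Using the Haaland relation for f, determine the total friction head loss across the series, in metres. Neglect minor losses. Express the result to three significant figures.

Pipe 1: V = 1.100 m/s, Re = 2.42×10^5, ε/D = 2.09×10^-4, f = 0.01654, h_1 = f(L/D)V²/2g = 8.827 m
Pipe 2: V = 0.2362 m/s, Re = 1.12×10^5, ε/D = 5.31×10^-4, f = 0.01992, h_2 = f(L/D)V²/2g = 0.1971 m
Series → Q common, losses add: H = Σh = 9.024 m

H ≈ 9.02 m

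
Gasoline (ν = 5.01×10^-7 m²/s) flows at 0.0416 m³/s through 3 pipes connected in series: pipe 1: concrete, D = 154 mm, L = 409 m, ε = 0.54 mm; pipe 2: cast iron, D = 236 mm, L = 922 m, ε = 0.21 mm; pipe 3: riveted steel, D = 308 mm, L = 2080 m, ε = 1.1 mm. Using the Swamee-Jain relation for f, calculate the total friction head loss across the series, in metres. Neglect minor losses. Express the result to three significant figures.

Pipe 1: V = 2.233 m/s, Re = 6.87×10^5, ε/D = 0.00351, f = 0.02761, h_1 = f(L/D)V²/2g = 18.64 m
Pipe 2: V = 0.9510 m/s, Re = 4.48×10^5, ε/D = 8.90×10^-4, f = 0.01994, h_2 = f(L/D)V²/2g = 3.590 m
Pipe 3: V = 0.5583 m/s, Re = 3.43×10^5, ε/D = 0.00357, f = 0.02798, h_3 = f(L/D)V²/2g = 3.002 m
Series → Q common, losses add: H = Σh = 25.24 m

H ≈ 25.2 m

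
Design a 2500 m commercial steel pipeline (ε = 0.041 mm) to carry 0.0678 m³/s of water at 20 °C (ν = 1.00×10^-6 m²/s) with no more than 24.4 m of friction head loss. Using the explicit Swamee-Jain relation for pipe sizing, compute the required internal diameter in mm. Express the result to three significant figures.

Swamee-Jain (Type III): D = 0.66·[ε^1.25·(LQ²/(gh_f))^4.75 + ν·Q^9.4·(L/(gh_f))^5.2]^0.04
LQ²/(gh_f) = 0.04801; L/(gh_f) = 10.44
Term 1 = ε^1.25·(…)^4.75 = 1.79×10^-12; Term 2 = ν·Q^9.4·(…)^5.2 = 2.05×10^-12
D = 0.66·(1.79×10^-12 + 2.05×10^-12)^0.04 = 0.2306 m = 231 mm
Check: V = 1.62 m/s, Re = 3.74×10^5, f = 0.01574, h_f = 22.9 m ≈ 24.4 m ✓

D ≈ 231 mm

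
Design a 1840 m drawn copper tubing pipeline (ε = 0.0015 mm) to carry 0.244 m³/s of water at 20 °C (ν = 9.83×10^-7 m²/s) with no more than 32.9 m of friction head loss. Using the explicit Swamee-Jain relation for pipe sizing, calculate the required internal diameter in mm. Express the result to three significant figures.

Swamee-Jain (Type III): D = 0.66·[ε^1.25·(LQ²/(gh_f))^4.75 + ν·Q^9.4·(L/(gh_f))^5.2]^0.04
LQ²/(gh_f) = 0.3394; L/(gh_f) = 5.701
Term 1 = ε^1.25·(…)^4.75 = 3.10×10^-10; Term 2 = ν·Q^9.4·(…)^5.2 = 1.46×10^-8
D = 0.66·(3.10×10^-10 + 1.46×10^-8)^0.04 = 0.3210 m = 321 mm
Check: V = 3.01 m/s, Re = 9.85×10^5, f = 0.01175, h_f = 31.2 m ≈ 32.9 m ✓

D ≈ 321 mm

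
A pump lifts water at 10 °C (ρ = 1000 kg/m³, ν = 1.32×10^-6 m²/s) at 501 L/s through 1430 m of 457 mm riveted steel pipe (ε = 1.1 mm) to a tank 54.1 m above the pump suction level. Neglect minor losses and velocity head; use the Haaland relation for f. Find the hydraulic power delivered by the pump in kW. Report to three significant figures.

P_hyd ≈ 447 kW

V = 4Q/(πD²) = 3.054 m/s; Re = 1.06×10^6; ε/D = 0.00241; f = 0.02480
h_f = f(L/D)V²/2g = 36.90 m
Total head H = z + h_f = 54.1 + 36.90 = 91.00 m
P_hyd = ρgQH = 1000·9.81·0.501·91.00 = 447.3 kW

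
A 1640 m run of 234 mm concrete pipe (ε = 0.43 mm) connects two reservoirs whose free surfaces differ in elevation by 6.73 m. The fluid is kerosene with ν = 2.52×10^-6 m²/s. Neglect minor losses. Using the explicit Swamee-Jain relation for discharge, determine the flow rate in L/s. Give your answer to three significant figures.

Swamee-Jain (Type II): Q = -0.965·√(gD⁵h_f/L)·ln[ε/(3.7D) + √(3.17ν²L/(gD³h_f))]
√(gD⁵h_f/L) = √(9.81·0.234⁵·6.73/1640) = 0.005314
ε/(3.7D) = 4.97×10^-4; √(3.17ν²L/(gD³h_f)) = 1.98×10^-4
Q = -0.965·0.005314·ln(6.942×10^-4) = 0.03730 m³/s
Check: V = 0.867 m/s, Re = 8.05×10^4, f = 0.02529, h_f = 6.79 m ≈ 6.73 m ✓

Q ≈ 37.3 L/s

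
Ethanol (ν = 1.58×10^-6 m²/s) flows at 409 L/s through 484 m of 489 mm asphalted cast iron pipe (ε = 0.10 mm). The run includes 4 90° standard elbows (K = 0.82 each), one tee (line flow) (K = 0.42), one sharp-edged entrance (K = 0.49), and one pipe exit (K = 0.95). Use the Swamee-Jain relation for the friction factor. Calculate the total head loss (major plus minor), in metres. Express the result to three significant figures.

V = 4Q/(πD²) = 2.178 m/s; V²/2g = 0.2417 m
Re = 6.74×10^5, ε/D = 2.04×10^-4 → f = 0.01520 (Swamee-Jain)
Major: h_f = f(L/D)·V²/2g = 0.01520·989.8·0.2417 = 3.636 m
Minor: ΣK = 5.14; h_m = ΣK·V²/2g = 1.242 m
Total H_L = 3.636 + 1.242 = 4.878 m

H_L ≈ 4.88 m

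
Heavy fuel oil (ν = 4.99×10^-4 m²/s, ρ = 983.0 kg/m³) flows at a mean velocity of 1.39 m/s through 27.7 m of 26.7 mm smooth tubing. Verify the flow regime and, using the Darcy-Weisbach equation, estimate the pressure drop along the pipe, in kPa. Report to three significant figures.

Re = VD/ν = 1.39·0.02670/4.99×10^-4 = 74.4 → laminar (Re < 2300)
f = 64/Re = 0.8605
h_f = f(L/D)V²/(2g) = 0.8605·(27.7/0.02670)·1.39²/(2·9.81) = 87.91 m
Δp = ρg·h_f = 983.0·9.81·87.91 = 847.8 kPa

Δp ≈ 848 kPa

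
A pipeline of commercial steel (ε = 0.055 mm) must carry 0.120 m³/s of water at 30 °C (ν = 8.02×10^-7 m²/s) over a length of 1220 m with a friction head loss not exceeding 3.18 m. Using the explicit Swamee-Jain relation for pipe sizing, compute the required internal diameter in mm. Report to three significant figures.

Swamee-Jain (Type III): D = 0.66·[ε^1.25·(LQ²/(gh_f))^4.75 + ν·Q^9.4·(L/(gh_f))^5.2]^0.04
LQ²/(gh_f) = 0.5632; L/(gh_f) = 39.11
Term 1 = ε^1.25·(…)^4.75 = 3.10×10^-7; Term 2 = ν·Q^9.4·(…)^5.2 = 3.37×10^-7
D = 0.66·(3.10×10^-7 + 3.37×10^-7)^0.04 = 0.3732 m = 373 mm
Check: V = 1.10 m/s, Re = 5.10×10^5, f = 0.01496, h_f = 3.00 m ≈ 3.18 m ✓

D ≈ 373 mm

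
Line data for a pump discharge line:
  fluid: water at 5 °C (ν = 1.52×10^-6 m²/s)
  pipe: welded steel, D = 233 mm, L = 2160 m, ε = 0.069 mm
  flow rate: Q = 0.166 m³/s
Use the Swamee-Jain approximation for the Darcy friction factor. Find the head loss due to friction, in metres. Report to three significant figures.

V = 4Q/(πD²) = 4·0.166/(π·0.233²) = 3.893 m/s
Re = VD/ν = 3.893·0.233/1.52×10^-6 = 5.97×10^5 → turbulent
ε/D = 0.069/233 = 2.96×10^-4
Swamee-Jain: f = 0.01615
h_f = f(L/D)V²/(2g) = 0.01615·(2160/0.233)·3.893²/(2·9.81) = 115.7 m

h_f ≈ 116 m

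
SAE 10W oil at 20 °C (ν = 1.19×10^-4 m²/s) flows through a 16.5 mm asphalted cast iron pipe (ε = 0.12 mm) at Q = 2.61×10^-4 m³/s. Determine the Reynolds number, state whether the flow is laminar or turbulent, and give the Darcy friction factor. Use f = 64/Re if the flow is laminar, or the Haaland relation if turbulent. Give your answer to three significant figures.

Re ≈ 169; laminar; f = 64/Re ≈ 0.378

V = 4Q/(πD²) = 1.221 m/s
Re = VD/ν = 1.221·0.0165/1.19×10^-4 = 169
Re < 2300 → laminar → f = 64/Re = 0.3781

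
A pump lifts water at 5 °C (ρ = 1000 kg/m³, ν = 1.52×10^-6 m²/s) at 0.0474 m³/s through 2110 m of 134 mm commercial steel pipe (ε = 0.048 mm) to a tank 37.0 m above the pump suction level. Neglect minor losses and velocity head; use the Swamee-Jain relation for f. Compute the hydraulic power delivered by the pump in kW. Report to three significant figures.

P_hyd ≈ 90.9 kW

V = 4Q/(πD²) = 3.361 m/s; Re = 2.96×10^5; ε/D = 3.58×10^-4; f = 0.01748
h_f = f(L/D)V²/2g = 158.4 m
Total head H = z + h_f = 37.0 + 158.4 = 195.4 m
P_hyd = ρgQH = 1000·9.81·0.0474·195.4 = 90.88 kW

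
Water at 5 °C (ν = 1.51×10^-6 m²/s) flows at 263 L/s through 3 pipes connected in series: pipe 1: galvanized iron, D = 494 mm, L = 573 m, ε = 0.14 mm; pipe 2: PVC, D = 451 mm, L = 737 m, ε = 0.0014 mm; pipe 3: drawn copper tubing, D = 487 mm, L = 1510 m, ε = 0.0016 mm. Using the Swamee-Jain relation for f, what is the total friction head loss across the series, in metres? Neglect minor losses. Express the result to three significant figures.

Pipe 1: V = 1.372 m/s, Re = 4.49×10^5, ε/D = 2.83×10^-4, f = 0.01637, h_1 = f(L/D)V²/2g = 1.822 m
Pipe 2: V = 1.646 m/s, Re = 4.92×10^5, ε/D = 3.10×10^-6, f = 0.01318, h_2 = f(L/D)V²/2g = 2.975 m
Pipe 3: V = 1.412 m/s, Re = 4.55×10^5, ε/D = 3.29×10^-6, f = 0.01336, h_3 = f(L/D)V²/2g = 4.210 m
Series → Q common, losses add: H = Σh = 9.007 m

H ≈ 9.01 m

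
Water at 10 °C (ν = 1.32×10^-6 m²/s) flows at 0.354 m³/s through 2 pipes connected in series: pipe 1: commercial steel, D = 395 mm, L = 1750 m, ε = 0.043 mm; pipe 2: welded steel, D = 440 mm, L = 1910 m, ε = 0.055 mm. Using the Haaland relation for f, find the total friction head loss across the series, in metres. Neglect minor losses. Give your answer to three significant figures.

H ≈ 42.4 m

Pipe 1: V = 2.889 m/s, Re = 8.64×10^5, ε/D = 1.09×10^-4, f = 0.01361, h_1 = f(L/D)V²/2g = 25.65 m
Pipe 2: V = 2.328 m/s, Re = 7.76×10^5, ε/D = 1.25×10^-4, f = 0.01395, h_2 = f(L/D)V²/2g = 16.73 m
Series → Q common, losses add: H = Σh = 42.38 m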